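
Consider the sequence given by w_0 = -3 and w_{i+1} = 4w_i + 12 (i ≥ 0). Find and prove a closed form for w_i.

Claim: w_i = 4^i − 4.

Base case: w_0 = -3, and 4^0 − 4 = 1 − 4 = -3.
Assume w_r = 4^r − 4 for some r ≥ 0.
Then w_{r+1} = 4w_r + 12 = 4·(4^r − 4) + 12 = 4^{r+1} − 16 + 12 = 4^{r+1} − 4.
So the formula holds for r+1, and by induction w_i = 4^i − 4 for all i ≥ 0.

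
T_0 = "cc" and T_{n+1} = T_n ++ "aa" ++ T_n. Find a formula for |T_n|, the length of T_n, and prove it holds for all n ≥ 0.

Claim: |T_n| = 2^{n+2} − 2.

Base case: |T_0| = 2, and 2^{0+2} − 2 = 2.
Assume |T_r| = 2^{r+2} − 2.
Then |T_{r+1}| = |T_r| + 2 + |T_r| = 2|T_r| + 2 = 2(2^{r+2} − 2) + 2 = 2^{r+3} − 4 + 2 = 2^{r+3} − 2.
This completes the inductive step, so |T_n| = 2^{n+2} − 2 for all n ≥ 0.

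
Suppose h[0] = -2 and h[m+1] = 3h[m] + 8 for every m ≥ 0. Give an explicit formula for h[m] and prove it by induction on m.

Claim: h[m] = 2·3^m − 4.

Base case: h[0] = -2, and 2·3^0 − 4 = 2 − 4 = -2.
Assume h[r] = 2·3^r − 4 for some r ≥ 0.
Then h[r+1] = 3h[r] + 8 = 3·(2·3^r − 4) + 8 = 6·3^r − 12 + 8 = 2·3^{r+1} − 4.
By induction, h[m] = 2·3^m − 4 for all m ≥ 0.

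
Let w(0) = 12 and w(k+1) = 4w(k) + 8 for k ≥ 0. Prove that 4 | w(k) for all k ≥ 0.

Base case: w(0) = 12 = 4·3, so 4 | w(0).
Assume 4 | w(m), so w(m) = 4t for some integer t.
Then w(m+1) = 4w(m) + 8 = 4·(4t) + 8 = 4(4t + 2), so 4 | w(m+1).
Hence 4 | w(k) for every k ≥ 0, by induction.

4 | w(k)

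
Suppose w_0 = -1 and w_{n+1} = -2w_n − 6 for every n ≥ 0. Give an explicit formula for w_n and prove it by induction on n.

Claim: w_n = (-2)^n − 2.

Base case: w_0 = -1, and (-2)^0 − 2 = 1 − 2 = -1.
Assume w_j = (-2)^j − 2 for some j ≥ 0.
Then w_{j+1} = -2w_j − 6 = -2·((-2)^j − 2) − 6 = -2·(-2)^j + 4 − 6 = (-2)^{j+1} − 2.
This completes the inductive step, so w_n = (-2)^n − 2 for all n ≥ 0.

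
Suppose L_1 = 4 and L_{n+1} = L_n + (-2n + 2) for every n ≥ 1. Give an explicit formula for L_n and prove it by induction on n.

Claim: L_n = -n^2 + 3n + 2.

Base case: L_1 = 4, and -1^2 + 3·1 + 2 = 4.
Assume L_k = -k^2 + 3k + 2.
Then L_{k+1} = L_k + (-2k + 2) = (-k^2 + 3k + 2) + (-2k + 2) = -k^2 + k + 4,
and -(k+1)^2 + 3·(k+1) + 2 = -k^2 + k + 4.
Hence L_n = -n^2 + 3n + 2 for every n ≥ 1, by induction.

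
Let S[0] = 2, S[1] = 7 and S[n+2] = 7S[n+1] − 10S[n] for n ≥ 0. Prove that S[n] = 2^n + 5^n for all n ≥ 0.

Base cases: S[0] = 2 and 2^0 + 5^0 = 2; S[1] = 7 and 2^1 + 5^1 = 7.
Assume S[j] = 2^j + 5^j for all 0 ≤ j ≤ k, where k ≥ 1.
Then S[k+1] = 7S[k] − 10S[k−1] = 7·(2^k + 5^k) − 10·(2^{k−1} + 5^{k−1}) = (7·2 − 10)2^{k−1} + (7·5 − 10)5^{k−1} = 4·2^{k−1} + 25·5^{k−1} = 2^{k+1} + 5^{k+1}.
So the formula holds for k+1, and by strong induction S[n] = 2^n + 5^n for all n ≥ 0.

S[n] = 2^n + 5^n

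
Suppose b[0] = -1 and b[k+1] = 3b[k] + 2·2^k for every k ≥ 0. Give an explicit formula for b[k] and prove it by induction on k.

Claim: b[k] = 3^k − 2·2^k.

Base case: b[0] = -1, and 3^0 − 2·2^0 = 1 − 2 = -1.
Assume b[r] = 3^r − 2·2^r for some r ≥ 0.
Then b[r+1] = 3b[r] + 2·2^r = 3·(3^r − 2·2^r) + 2·2^r = 3^{r+1} − 6·2^r + 2·2^r = 3^{r+1} − 4·2^r = 3^{r+1} − 2·2^{r+1}.
So the formula holds for r+1, and by induction b[k] = 3^k − 2·2^k for all k ≥ 0.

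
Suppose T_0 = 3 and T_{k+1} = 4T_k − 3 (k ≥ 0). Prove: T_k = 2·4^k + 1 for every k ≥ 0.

Base case: T_0 = 3, and 2·4^0 + 1 = 2 + 1 = 3.
Assume T_j = 2·4^j + 1 for some j ≥ 0.
Then T_{j+1} = 4T_j − 3 = 4·(2·4^j + 1) − 3 = 8·4^j + 4 − 3 = 2·4^{j+1} + 1.
This completes the inductive step, so T_k = 2·4^k + 1 for all k ≥ 0.

T_k = 2·4^k + 1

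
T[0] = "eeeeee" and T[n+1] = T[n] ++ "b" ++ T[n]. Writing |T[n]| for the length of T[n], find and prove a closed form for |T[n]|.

Claim: |T[n]| = 7·2^n − 1.

Base case: |T[0]| = 6, and 7·2^0 − 1 = 6.
Assume |T[j]| = 7·2^j − 1.
Then |T[j+1]| = |T[j]| + 1 + |T[j]| = 2|T[j]| + 1 = 2(7·2^j − 1) + 1 = 7·2^{j+1} − 2 + 1 = 7·2^{j+1} − 1.
So the formula holds for j+1, and by induction |T[n]| = 7·2^n − 1 for all n ≥ 0.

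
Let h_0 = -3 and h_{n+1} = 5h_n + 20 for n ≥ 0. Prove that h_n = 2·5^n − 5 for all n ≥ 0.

Base case: h_0 = -3, and 2·5^0 − 5 = 2 − 5 = -3.
Assume h_k = 2·5^k − 5 for some k ≥ 0.
Then h_{k+1} = 5h_k + 20 = 5·(2·5^k − 5) + 20 = 10·5^k − 25 + 20 = 2·5^{k+1} − 5.
Hence h_n = 2·5^n − 5 for every n ≥ 0, by induction.

h_n = 2·5^n − 5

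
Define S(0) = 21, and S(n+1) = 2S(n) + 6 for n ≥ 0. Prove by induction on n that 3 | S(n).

Base case: S(0) = 21 = 3·7, so 3 | S(0).
Assume 3 | S(m), so S(m) = 3t for some integer t.
Then S(m+1) = 2S(m) + 6 = 2·(3t) + 6 = 3(2t + 2), so 3 | S(m+1).
So the property holds for m+1, and by induction 3 | S(n) for all n ≥ 0.

3 | S(n)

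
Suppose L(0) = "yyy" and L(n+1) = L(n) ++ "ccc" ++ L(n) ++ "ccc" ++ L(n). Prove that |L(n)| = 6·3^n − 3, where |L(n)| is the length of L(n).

Base case: |L(0)| = 3, and 6·3^0 − 3 = 3.
Assume |L(m)| = 6·3^m − 3.
Then |L(m+1)| = 3|L(m)| + 6 = 3(6·3^m − 3) + 6 = 6·3^{m+1} − 9 + 6 = 6·3^{m+1} − 3.
Hence |L(n)| = 6·3^n − 3 for every n ≥ 0, by induction.

|L(n)| = 6·3^n − 3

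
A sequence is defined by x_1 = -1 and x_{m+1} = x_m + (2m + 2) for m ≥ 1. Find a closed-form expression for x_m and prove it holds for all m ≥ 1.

Claim: x_m = m^2 + m − 3.

Base case: x_1 = -1, and 1^2 + 1 − 3 = -1.
Assume x_j = j^2 + j − 3.
Then x_{j+1} = x_j + (2j + 2) = (j^2 + j − 3) + (2j + 2) = j^2 + 3j − 1,
and (j+1)^2 + (j+1) − 3 = j^2 + 3j − 1.
Hence x_m = m^2 + m − 3 for every m ≥ 1, by induction.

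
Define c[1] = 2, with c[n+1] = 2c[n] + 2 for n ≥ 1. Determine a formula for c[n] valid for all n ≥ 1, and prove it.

Claim: c[n] = 2^{n+1} − 2.

Base case: c[1] = 2, and 2^{1+1} − 2 = 4 − 2 = 2.
Assume c[j] = 2^{j+1} − 2 for some j ≥ 1.
Then c[j+1] = 2c[j] + 2 = 2·(2^{j+1} − 2) + 2 = 2^{j+2} − 4 + 2 = 2^{j+2} − 2.
So the formula holds for j+1, and by induction c[n] = 2^{n+1} − 2 for all n ≥ 1.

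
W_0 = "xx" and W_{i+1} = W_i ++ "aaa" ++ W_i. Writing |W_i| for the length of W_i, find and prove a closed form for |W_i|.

Claim: |W_i| = 5·2^i − 3.

Base case: |W_0| = 2, and 5·2^0 − 3 = 2.
Assume |W_r| = 5·2^r − 3.
Then |W_{r+1}| = |W_r| + 3 + |W_r| = 2|W_r| + 3 = 2(5·2^r − 3) + 3 = 5·2^{r+1} − 6 + 3 = 5·2^{r+1} − 3.
Hence |W_i| = 5·2^i − 3 for every i ≥ 0, by induction.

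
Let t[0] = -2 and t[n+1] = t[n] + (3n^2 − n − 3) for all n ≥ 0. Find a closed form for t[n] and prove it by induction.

Claim: t[n] = n^3 − 2n^2 − 2n − 2.

Base case: t[0] = -2, and 0^3 − 2·0^2 − 2·0 − 2 = -2.
Assume t[m] = m^3 − 2m^2 − 2m − 2.
Then t[m+1] = t[m] + (3m^2 − m − 3) = (m^3 − 2m^2 − 2m − 2) + (3m^2 − m − 3) = m^3 + m^2 − 3m − 5,
and (m+1)^3 − 2·(m+1)^2 − 2·(m+1) − 2 = m^3 + m^2 − 3m − 5.
Hence t[n] = n^3 − 2n^2 − 2n − 2 for every n ≥ 0, by induction.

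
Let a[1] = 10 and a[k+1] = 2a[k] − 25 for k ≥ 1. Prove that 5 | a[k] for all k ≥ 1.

Base case: a[1] = 10 = 5·2, so 5 | a[1].
Assume 5 | a[j], so a[j] = 5t for some integer t.
Then a[j+1] = 2a[j] − 25 = 2·(5t) − 25 = 5(2t − 5), so 5 | a[j+1].
By induction, 5 | a[k] for all k ≥ 1.

5 | a[k]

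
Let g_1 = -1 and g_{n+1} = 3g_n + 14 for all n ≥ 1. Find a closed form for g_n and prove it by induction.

Claim: g_n = 2·3^n − 7.

Base case: g_1 = -1, and 2·3^1 − 7 = 6 − 7 = -1.
Assume g_m = 2·3^m − 7 for some m ≥ 1.
Then g_{m+1} = 3g_m + 14 = 3·(2·3^m − 7) + 14 = 6·3^m − 21 + 14 = 2·3^{m+1} − 7.
Hence g_n = 2·3^n − 7 for every n ≥ 1, by induction.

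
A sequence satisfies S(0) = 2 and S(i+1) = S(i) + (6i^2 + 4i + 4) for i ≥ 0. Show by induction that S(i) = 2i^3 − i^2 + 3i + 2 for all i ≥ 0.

Base case: S(0) = 2, and 2·0^3 − 0^2 + 3·0 + 2 = 2.
Assume S(k) = 2k^3 − k^2 + 3k + 2.
Then S(k+1) = S(k) + (6k^2 + 4k + 4) = (2k^3 − k^2 + 3k + 2) + (6k^2 + 4k + 4) = 2k^3 + 5k^2 + 7k + 6,
and 2·(k+1)^3 − (k+1)^2 + 3·(k+1) + 2 = 2k^3 + 5k^2 + 7k + 6.
By induction, S(i) = 2i^3 − i^2 + 3i + 2 for all i ≥ 0.

S(i) = 2i^3 − i^2 + 3i + 2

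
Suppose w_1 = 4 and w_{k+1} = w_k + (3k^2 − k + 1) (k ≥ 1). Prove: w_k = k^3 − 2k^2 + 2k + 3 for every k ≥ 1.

Base case: w_1 = 4, and 1^3 − 2·1^2 + 2·1 + 3 = 4.
Assume w_r = r^3 − 2r^2 + 2r + 3.
Then w_{r+1} = w_r + (3r^2 − r + 1) = (r^3 − 2r^2 + 2r + 3) + (3r^2 − r + 1) = r^3 + r^2 + r + 4,
and (r+1)^3 − 2·(r+1)^2 + 2·(r+1) + 3 = r^3 + r^2 + r + 4.
By induction, w_k = k^3 − 2k^2 + 2k + 3 for all k ≥ 1.

w_k = k^3 − 2k^2 + 2k + 3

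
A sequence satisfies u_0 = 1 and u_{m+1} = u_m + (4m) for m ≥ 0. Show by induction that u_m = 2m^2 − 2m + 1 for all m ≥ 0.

Base case: u_0 = 1, and 2·0^2 − 2·0 + 1 = 1.
Assume u_r = 2r^2 − 2r + 1.
Then u_{r+1} = u_r + (4r) = (2r^2 − 2r + 1) + (4r) = 2r^2 + 2r + 1,
and 2·(r+1)^2 − 2·(r+1) + 1 = 2r^2 + 2r + 1.
This completes the inductive step, so u_m = 2m^2 − 2m + 1 for all m ≥ 0.

u_m = 2m^2 − 2m + 1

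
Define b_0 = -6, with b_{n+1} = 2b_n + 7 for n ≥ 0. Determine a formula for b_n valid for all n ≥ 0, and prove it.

Claim: b_n = 2^n − 7.

Base case: b_0 = -6, and 2^0 − 7 = 1 − 7 = -6.
Assume b_r = 2^r − 7 for some r ≥ 0.
Then b_{r+1} = 2b_r + 7 = 2·(2^r − 7) + 7 = 2^{r+1} − 14 + 7 = 2^{r+1} − 7.
So the formula holds for r+1, and by induction b_n = 2^n − 7 for all n ≥ 0.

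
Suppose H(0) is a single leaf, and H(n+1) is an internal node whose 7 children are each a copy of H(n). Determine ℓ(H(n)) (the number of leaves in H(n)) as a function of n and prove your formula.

Claim: ℓ(H(n)) = 7^n.

Base case: ℓ(H(0)) = 1, and 7^0 = 1.
Assume ℓ(H(j)) = 7^j.
Then ℓ(H(j+1)) = 7·ℓ(H(j)) = 7·7^j = 7^{j+1}.
This completes the inductive step, so ℓ(H(n)) = 7^n for all n ≥ 0.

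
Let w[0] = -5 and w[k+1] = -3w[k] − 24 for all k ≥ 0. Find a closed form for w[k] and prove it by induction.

Claim: w[k] = (-3)^k − 6.

Base case: w[0] = -5, and (-3)^0 − 6 = 1 − 6 = -5.
Assume w[r] = (-3)^r − 6 for some r ≥ 0.
Then w[r+1] = -3w[r] − 24 = -3·((-3)^r − 6) − 24 = -3·(-3)^r + 18 − 24 = (-3)^{r+1} − 6.
By induction, w[k] = (-3)^k − 6 for all k ≥ 0.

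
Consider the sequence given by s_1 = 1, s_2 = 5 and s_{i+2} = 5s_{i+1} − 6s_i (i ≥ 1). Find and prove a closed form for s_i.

Claim: s_i = 3^i − 2^i.

Base cases: s_1 = 1 and 3^1 − 2^1 = 1; s_2 = 5 and 3^2 − 2^2 = 5.
Assume s_t = 3^t − 2^t for all 1 ≤ t ≤ j, where j ≥ 2.
Then s_{j+1} = 5s_j − 6s_{j−1} = 5·(3^j − 2^j) − 6·(3^{j−1} − 2^{j−1}) = (5·3 − 6)3^{j−1} − (5·2 − 6)2^{j−1} = 9·3^{j−1} − 4·2^{j−1} = 3^{j+1} − 2^{j+1}.
This completes the inductive step, so s_i = 3^i − 2^i for all i ≥ 1.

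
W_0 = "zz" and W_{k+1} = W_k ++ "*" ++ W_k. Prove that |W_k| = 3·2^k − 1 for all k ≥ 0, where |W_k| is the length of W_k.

Base case: |W_0| = 2, and 3·2^0 − 1 = 2.
Assume |W_j| = 3·2^j − 1.
Then |W_{j+1}| = |W_j| + 1 + |W_j| = 2|W_j| + 1 = 2(3·2^j − 1) + 1 = 3·2^{j+1} − 2 + 1 = 3·2^{j+1} − 1.
So the formula holds for j+1, and by induction |W_k| = 3·2^k − 1 for all k ≥ 0.

|W_k| = 3·2^k − 1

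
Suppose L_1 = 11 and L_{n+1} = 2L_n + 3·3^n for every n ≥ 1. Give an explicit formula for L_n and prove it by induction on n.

Claim: L_n = 2^n + 3·3^n.

Base case: L_1 = 11, and 2^1 + 3·3^1 = 2 + 9 = 11.
Assume L_k = 2^k + 3·3^k for some k ≥ 1.
Then L_{k+1} = 2L_k + 3·3^k = 2·(2^k + 3·3^k) + 3·3^k = 2^{k+1} + 6·3^k + 3·3^k = 2^{k+1} + 9·3^k = 2^{k+1} + 3·3^{k+1}.
By induction, L_n = 2^n + 3·3^n for all n ≥ 1.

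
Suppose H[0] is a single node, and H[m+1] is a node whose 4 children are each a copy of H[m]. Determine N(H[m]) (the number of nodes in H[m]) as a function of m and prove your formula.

Claim: N(H[m]) = (4^{m+1} − 1)/3.

Base case: N(H[0]) = 1, and (4^{0+1} − 1)/3 = 1.
Assume N(H[j]) = (4^{j+1} − 1)/3.
Then N(H[j+1]) = 1 + 4N(H[j]) = 1 + 4·(4^{j+1} − 1)/3 = 1 + (4^{j+2} − 4)/3 = (3 + 4^{j+2} − 4)/3 = (4^{j+2} − 1)/3.
This completes the inductive step, so N(H[m]) = (4^{m+1} − 1)/3 for all m ≥ 0.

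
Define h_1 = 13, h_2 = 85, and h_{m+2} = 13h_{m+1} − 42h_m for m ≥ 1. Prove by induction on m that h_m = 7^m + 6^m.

Base cases: h_1 = 13 and 7^1 + 6^1 = 13; h_2 = 85 and 7^2 + 6^2 = 85.
Assume h_j = 7^j + 6^j for all 1 ≤ j ≤ r, where r ≥ 2.
Then h_{r+1} = 13h_r − 42h_{r−1} = 13·(7^r + 6^r) − 42·(7^{r−1} + 6^{r−1}) = (13·7 − 42)7^{r−1} + (13·6 − 42)6^{r−1} = 49·7^{r−1} + 36·6^{r−1} = 7^{r+1} + 6^{r+1}.
So the formula holds for r+1, and by strong induction h_m = 7^m + 6^m for all m ≥ 1.

h_m = 7^m + 6^m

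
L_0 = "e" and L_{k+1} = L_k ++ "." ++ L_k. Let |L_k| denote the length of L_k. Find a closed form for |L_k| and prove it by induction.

Claim: |L_k| = 2^{k+1} − 1.

Base case: |L_0| = 1, and 2^{0+1} − 1 = 1.
Assume |L_m| = 2^{m+1} − 1.
Then |L_{m+1}| = |L_m| + 1 + |L_m| = 2|L_m| + 1 = 2(2^{m+1} − 1) + 1 = 2^{m+2} − 2 + 1 = 2^{m+2} − 1.
So the formula holds for m+1, and by induction |L_k| = 2^{k+1} − 1 for all k ≥ 0.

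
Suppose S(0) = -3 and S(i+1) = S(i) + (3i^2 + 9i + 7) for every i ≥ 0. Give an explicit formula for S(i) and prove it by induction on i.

Claim: S(i) = i^3 + 3i^2 + 3i − 3.

Base case: S(0) = -3, and 0^3 + 3·0^2 + 3·0 − 3 = -3.
Assume S(j) = j^3 + 3j^2 + 3j − 3.
Then S(j+1) = S(j) + (3j^2 + 9j + 7) = (j^3 + 3j^2 + 3j − 3) + (3j^2 + 9j + 7) = j^3 + 6j^2 + 12j + 4,
and (j+1)^3 + 3·(j+1)^2 + 3·(j+1) − 3 = j^3 + 6j^2 + 12j + 4.
By induction, S(i) = i^3 + 3i^2 + 3i − 3 for all i ≥ 0.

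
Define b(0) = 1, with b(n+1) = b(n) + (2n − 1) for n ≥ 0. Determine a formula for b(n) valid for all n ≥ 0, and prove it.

Claim: b(n) = n^2 − 2n + 1.

Base case: b(0) = 1, and 0^2 − 2·0 + 1 = 1.
Assume b(m) = m^2 − 2m + 1.
Then b(m+1) = b(m) + (2m − 1) = (m^2 − 2m + 1) + (2m − 1) = m^2,
and (m+1)^2 − 2·(m+1) + 1 = m^2.
Hence b(n) = n^2 − 2n + 1 for every n ≥ 0, by induction.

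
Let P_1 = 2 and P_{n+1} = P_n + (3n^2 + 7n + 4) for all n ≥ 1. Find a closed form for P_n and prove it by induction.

Claim: P_n = n^3 + 2n^2 + n − 2.

Base case: P_1 = 2, and 1^3 + 2·1^2 + 1 − 2 = 2.
Assume P_k = k^3 + 2k^2 + k − 2.
Then P_{k+1} = P_k + (3k^2 + 7k + 4) = (k^3 + 2k^2 + k − 2) + (3k^2 + 7k + 4) = k^3 + 5k^2 + 8k + 2,
and (k+1)^3 + 2·(k+1)^2 + (k+1) − 2 = k^3 + 5k^2 + 8k + 2.
Hence P_n = n^3 + 2n^2 + n − 2 for every n ≥ 1, by induction.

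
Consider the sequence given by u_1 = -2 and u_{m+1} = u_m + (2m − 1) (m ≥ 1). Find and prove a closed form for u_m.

Claim: u_m = m^2 − 2m − 1.

Base case: u_1 = -2, and 1^2 − 2·1 − 1 = -2.
Assume u_k = k^2 − 2k − 1.
Then u_{k+1} = u_k + (2k − 1) = (k^2 − 2k − 1) + (2k − 1) = k^2 − 2,
and (k+1)^2 − 2·(k+1) − 1 = k^2 − 2.
By induction, u_m = m^2 − 2m − 1 for all m ≥ 1.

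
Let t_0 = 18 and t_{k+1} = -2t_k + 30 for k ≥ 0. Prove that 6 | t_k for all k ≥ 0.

Base case: t_0 = 18 = 6·3, so 6 | t_0.
Assume 6 | t_j, so t_j = 6s for some integer s.
Then t_{j+1} = -2t_j + 30 = -2·(6s) + 30 = 6(-2s + 5), so 6 | t_{j+1}.
So the property holds for j+1, and by induction 6 | t_k for all k ≥ 0.

6 | t_k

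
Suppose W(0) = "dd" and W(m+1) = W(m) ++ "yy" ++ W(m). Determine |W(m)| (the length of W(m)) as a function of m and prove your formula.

Claim: |W(m)| = 2^{m+2} − 2.

Base case: |W(0)| = 2, and 2^{0+2} − 2 = 2.
Assume |W(j)| = 2^{j+2} − 2.
Then |W(j+1)| = |W(j)| + 2 + |W(j)| = 2|W(j)| + 2 = 2(2^{j+2} − 2) + 2 = 2^{j+3} − 4 + 2 = 2^{j+3} − 2.
Hence |W(m)| = 2^{m+2} − 2 for every m ≥ 0, by induction.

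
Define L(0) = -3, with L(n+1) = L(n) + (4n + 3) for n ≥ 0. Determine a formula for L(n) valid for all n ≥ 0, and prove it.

Claim: L(n) = 2n^2 + n − 3.

Base case: L(0) = -3, and 2·0^2 + 0 − 3 = -3.
Assume L(r) = 2r^2 + r − 3.
Then L(r+1) = L(r) + (4r + 3) = (2r^2 + r − 3) + (4r + 3) = 2r^2 + 5r,
and 2·(r+1)^2 + (r+1) − 3 = 2r^2 + 5r.
Hence L(n) = 2n^2 + n − 3 for every n ≥ 0, by induction.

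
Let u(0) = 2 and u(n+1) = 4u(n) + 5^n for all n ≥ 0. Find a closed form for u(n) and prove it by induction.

Claim: u(n) = 4^n + 5^n.

Base case: u(0) = 2, and 4^0 + 5^0 = 1 + 1 = 2.
Assume u(k) = 4^k + 5^k for some k ≥ 0.
Then u(k+1) = 4u(k) + 5^k = 4·(4^k + 5^k) + 5^k = 4^{k+1} + 4·5^k + 5^k = 4^{k+1} + 5·5^k = 4^{k+1} + 5^{k+1}.
Hence u(n) = 4^n + 5^n for every n ≥ 0, by induction.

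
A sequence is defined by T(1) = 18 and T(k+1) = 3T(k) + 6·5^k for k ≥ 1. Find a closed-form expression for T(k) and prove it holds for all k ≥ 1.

Claim: T(k) = 3^k + 3·5^k.

Base case: T(1) = 18, and 3^1 + 3·5^1 = 3 + 15 = 18.
Assume T(r) = 3^r + 3·5^r for some r ≥ 1.
Then T(r+1) = 3T(r) + 6·5^r = 3·(3^r + 3·5^r) + 6·5^r = 3^{r+1} + 9·5^r + 6·5^r = 3^{r+1} + 15·5^r = 3^{r+1} + 3·5^{r+1}.
This completes the inductive step, so T(k) = 3^k + 3·5^k for all k ≥ 1.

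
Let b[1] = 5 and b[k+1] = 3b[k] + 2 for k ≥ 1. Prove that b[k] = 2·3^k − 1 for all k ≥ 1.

Base case: b[1] = 5, and 2·3^1 − 1 = 6 − 1 = 5.
Assume b[m] = 2·3^m − 1 for some m ≥ 1.
Then b[m+1] = 3b[m] + 2 = 3·(2·3^m − 1) + 2 = 6·3^m − 3 + 2 = 2·3^{m+1} − 1.
So the formula holds for m+1, and by induction b[k] = 2·3^k − 1 for all k ≥ 1.

b[k] = 2·3^k − 1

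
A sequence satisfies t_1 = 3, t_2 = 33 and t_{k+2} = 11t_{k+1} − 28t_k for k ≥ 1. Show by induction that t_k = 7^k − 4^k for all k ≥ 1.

Base cases: t_1 = 3 and 7^1 − 4^1 = 3; t_2 = 33 and 7^2 − 4^2 = 33.
Assume t_j = 7^j − 4^j for all 1 ≤ j ≤ r, where r ≥ 2.
Then t_{r+1} = 11t_r − 28t_{r−1} = 11·(7^r − 4^r) − 28·(7^{r−1} − 4^{r−1}) = (11·7 − 28)7^{r−1} − (11·4 − 28)4^{r−1} = 49·7^{r−1} − 16·4^{r−1} = 7^{r+1} − 4^{r+1}.
Hence t_k = 7^k − 4^k for every k ≥ 1, by strong induction.

t_k = 7^k − 4^k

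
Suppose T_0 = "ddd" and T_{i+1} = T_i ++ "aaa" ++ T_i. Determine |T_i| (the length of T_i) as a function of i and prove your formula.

Claim: |T_i| = 6·2^i − 3.

Base case: |T_0| = 3, and 6·2^0 − 3 = 3.
Assume |T_j| = 6·2^j − 3.
Then |T_{j+1}| = |T_j| + 3 + |T_j| = 2|T_j| + 3 = 2(6·2^j − 3) + 3 = 6·2^{j+1} − 6 + 3 = 6·2^{j+1} − 3.
By induction, |T_i| = 6·2^i − 3 for all i ≥ 0.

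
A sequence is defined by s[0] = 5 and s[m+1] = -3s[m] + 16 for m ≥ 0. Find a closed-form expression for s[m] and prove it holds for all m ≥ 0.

Claim: s[m] = (-3)^m + 4.

Base case: s[0] = 5, and (-3)^0 + 4 = 1 + 4 = 5.
Assume s[r] = (-3)^r + 4 for some r ≥ 0.
Then s[r+1] = -3s[r] + 16 = -3·((-3)^r + 4) + 16 = -3·(-3)^r − 12 + 16 = (-3)^{r+1} + 4.
So the formula holds for r+1, and by induction s[m] = (-3)^m + 4 for all m ≥ 0.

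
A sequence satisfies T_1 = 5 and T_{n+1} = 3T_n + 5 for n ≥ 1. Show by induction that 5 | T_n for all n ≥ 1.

Base case: T_1 = 5 = 5·1, so 5 | T_1.
Assume 5 | T_r, so T_r = 5t for some integer t.
Then T_{r+1} = 3T_r + 5 = 3·(5t) + 5 = 5(3t + 1), so 5 | T_{r+1}.
This completes the inductive step, so 5 | T_n for all n ≥ 1.

5 | T_n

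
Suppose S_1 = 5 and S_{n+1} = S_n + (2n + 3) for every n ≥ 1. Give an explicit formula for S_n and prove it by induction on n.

Claim: S_n = n^2 + 2n + 2.

Base case: S_1 = 5, and 1^2 + 2·1 + 2 = 5.
Assume S_m = m^2 + 2m + 2.
Then S_{m+1} = S_m + (2m + 3) = (m^2 + 2m + 2) + (2m + 3) = m^2 + 4m + 5,
and (m+1)^2 + 2·(m+1) + 2 = m^2 + 4m + 5.
This completes the inductive step, so S_n = n^2 + 2n + 2 for all n ≥ 1.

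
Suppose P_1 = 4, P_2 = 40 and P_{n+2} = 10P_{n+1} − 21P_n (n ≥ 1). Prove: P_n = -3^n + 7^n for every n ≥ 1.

Base cases: P_1 = 4 and -3^1 + 7^1 = 4; P_2 = 40 and -3^2 + 7^2 = 40.
Assume P_j = -3^j + 7^j for all 1 ≤ j ≤ r, where r ≥ 2.
Then P_{r+1} = 10P_r − 21P_{r−1} = 10·(-3^r + 7^r) − 21·(-3^{r−1} + 7^{r−1}) = -(10·3 − 21)3^{r−1} + (10·7 − 21)7^{r−1} = -9·3^{r−1} + 49·7^{r−1} = -3^{r+1} + 7^{r+1}.
Hence P_n = -3^n + 7^n for every n ≥ 1, by strong induction.

P_n = -3^n + 7^n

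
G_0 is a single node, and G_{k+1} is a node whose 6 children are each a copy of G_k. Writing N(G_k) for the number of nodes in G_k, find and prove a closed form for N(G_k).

Claim: N(G_k) = (6^{k+1} − 1)/5.

Base case: N(G_0) = 1, and (6^{0+1} − 1)/5 = 1.
Assume N(G_r) = (6^{r+1} − 1)/5.
Then N(G_{r+1}) = 1 + 6N(G_r) = 1 + 6·(6^{r+1} − 1)/5 = 1 + (6^{r+2} − 6)/5 = (5 + 6^{r+2} − 6)/5 = (6^{r+2} − 1)/5.
So the formula holds for r+1, and by induction N(G_k) = (6^{k+1} − 1)/5 for all k ≥ 0.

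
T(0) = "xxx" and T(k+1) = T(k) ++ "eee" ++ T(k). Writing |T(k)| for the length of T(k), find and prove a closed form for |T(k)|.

Claim: |T(k)| = 6·2^k − 3.

Base case: |T(0)| = 3, and 6·2^0 − 3 = 3.
Assume |T(r)| = 6·2^r − 3.
Then |T(r+1)| = |T(r)| + 3 + |T(r)| = 2|T(r)| + 3 = 2(6·2^r − 3) + 3 = 6·2^{r+1} − 6 + 3 = 6·2^{r+1} − 3.
This completes the inductive step, so |T(k)| = 6·2^k − 3 for all k ≥ 0.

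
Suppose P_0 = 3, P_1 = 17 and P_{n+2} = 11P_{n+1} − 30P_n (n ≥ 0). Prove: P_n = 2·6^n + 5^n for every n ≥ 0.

Base cases: P_0 = 3 and 2·6^0 + 5^0 = 3; P_1 = 17 and 2·6^1 + 5^1 = 17.
Assume P_i = 2·6^i + 5^i for all 0 ≤ i ≤ j, where j ≥ 1.
Then P_{j+1} = 11P_j − 30P_{j−1} = 11·(2·6^j + 5^j) − 30·(2·6^{j−1} + 5^{j−1}) = 2·(11·6 − 30)6^{j−1} + (11·5 − 30)5^{j−1} = 72·6^{j−1} + 25·5^{j−1} = 2·6^{j+1} + 5^{j+1}.
This completes the inductive step, so P_n = 2·6^n + 5^n for all n ≥ 0.

P_n = 2·6^n + 5^n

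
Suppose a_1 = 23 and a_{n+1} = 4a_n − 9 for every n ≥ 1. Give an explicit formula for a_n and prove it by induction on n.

Claim: a_n = 5·4^n + 3.

Base case: a_1 = 23, and 5·4^1 + 3 = 20 + 3 = 23.
Assume a_r = 5·4^r + 3 for some r ≥ 1.
Then a_{r+1} = 4a_r − 9 = 4·(5·4^r + 3) − 9 = 20·4^r + 12 − 9 = 5·4^{r+1} + 3.
Hence a_n = 5·4^n + 3 for every n ≥ 1, by induction.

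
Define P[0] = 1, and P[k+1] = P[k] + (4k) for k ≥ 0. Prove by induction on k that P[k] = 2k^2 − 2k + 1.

Base case: P[0] = 1, and 2·0^2 − 2·0 + 1 = 1.
Assume P[j] = 2j^2 − 2j + 1.
Then P[j+1] = P[j] + (4j) = (2j^2 − 2j + 1) + (4j) = 2j^2 + 2j + 1,
and 2·(j+1)^2 − 2·(j+1) + 1 = 2j^2 + 2j + 1.
This completes the inductive step, so P[k] = 2k^2 − 2k + 1 for all k ≥ 0.

P[k] = 2k^2 − 2k + 1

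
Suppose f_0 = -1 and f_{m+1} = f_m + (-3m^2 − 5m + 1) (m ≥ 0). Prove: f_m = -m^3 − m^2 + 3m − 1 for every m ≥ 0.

Base case: f_0 = -1, and -0^3 − 0^2 + 3·0 − 1 = -1.
Assume f_k = -k^3 − k^2 + 3k − 1.
Then f_{k+1} = f_k + (-3k^2 − 5k + 1) = (-k^3 − k^2 + 3k − 1) + (-3k^2 − 5k + 1) = -k^3 − 4k^2 − 2k,
and -(k+1)^3 − (k+1)^2 + 3·(k+1) − 1 = -k^3 − 4k^2 − 2k.
This completes the inductive step, so f_m = -m^3 − m^2 + 3m − 1 for all m ≥ 0.

f_m = -m^3 − m^2 + 3m − 1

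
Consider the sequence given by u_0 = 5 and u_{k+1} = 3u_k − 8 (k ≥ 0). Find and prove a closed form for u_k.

Claim: u_k = 3^k + 4.

Base case: u_0 = 5, and 3^0 + 4 = 1 + 4 = 5.
Assume u_m = 3^m + 4 for some m ≥ 0.
Then u_{m+1} = 3u_m − 8 = 3·(3^m + 4) − 8 = 3^{m+1} + 12 − 8 = 3^{m+1} + 4.
So the formula holds for m+1, and by induction u_k = 3^k + 4 for all k ≥ 0.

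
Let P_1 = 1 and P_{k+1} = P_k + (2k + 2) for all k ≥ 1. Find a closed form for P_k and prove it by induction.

Claim: P_k = k^2 + k − 1.

Base case: P_1 = 1, and 1^2 + 1 − 1 = 1.
Assume P_m = m^2 + m − 1.
Then P_{m+1} = P_m + (2m + 2) = (m^2 + m − 1) + (2m + 2) = m^2 + 3m + 1,
and (m+1)^2 + (m+1) − 1 = m^2 + 3m + 1.
By induction, P_k = k^2 + k − 1 for all k ≥ 1.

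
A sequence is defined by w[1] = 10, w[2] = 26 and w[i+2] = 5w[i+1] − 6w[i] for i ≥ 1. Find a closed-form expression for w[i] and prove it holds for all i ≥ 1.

Claim: w[i] = 2·2^i + 2·3^i.

Base cases: w[1] = 10 and 2·2^1 + 2·3^1 = 10; w[2] = 26 and 2·2^2 + 2·3^2 = 26.
Assume w[j] = 2·2^j + 2·3^j for all 1 ≤ j ≤ k, where k ≥ 2.
Then w[k+1] = 5w[k] − 6w[k−1] = 5·(2·2^k + 2·3^k) − 6·(2·2^{k−1} + 2·3^{k−1}) = 2·(5·2 − 6)2^{k−1} + 2·(5·3 − 6)3^{k−1} = 8·2^{k−1} + 18·3^{k−1} = 2·2^{k+1} + 2·3^{k+1}.
Hence w[i] = 2·2^i + 2·3^i for every i ≥ 1, by strong induction.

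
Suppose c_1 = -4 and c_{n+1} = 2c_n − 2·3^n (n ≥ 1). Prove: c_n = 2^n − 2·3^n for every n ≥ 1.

Base case: c_1 = -4, and 2^1 − 2·3^1 = 2 − 6 = -4.
Assume c_r = 2^r − 2·3^r for some r ≥ 1.
Then c_{r+1} = 2c_r − 2·3^r = 2·(2^r − 2·3^r) − 2·3^r = 2^{r+1} − 4·3^r − 2·3^r = 2^{r+1} − 6·3^r = 2^{r+1} − 2·3^{r+1}.
So the formula holds for r+1, and by induction c_n = 2^n − 2·3^n for all n ≥ 1.

c_n = 2^n − 2·3^n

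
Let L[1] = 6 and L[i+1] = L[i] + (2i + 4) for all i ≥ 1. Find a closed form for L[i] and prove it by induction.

Claim: L[i] = i^2 + 3i + 2.

Base case: L[1] = 6, and 1^2 + 3·1 + 2 = 6.
Assume L[m] = m^2 + 3m + 2.
Then L[m+1] = L[m] + (2m + 4) = (m^2 + 3m + 2) + (2m + 4) = m^2 + 5m + 6,
and (m+1)^2 + 3·(m+1) + 2 = m^2 + 5m + 6.
By induction, L[i] = i^2 + 3i + 2 for all i ≥ 1.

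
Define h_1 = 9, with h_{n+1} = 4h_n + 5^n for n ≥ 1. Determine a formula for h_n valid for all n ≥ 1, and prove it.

Claim: h_n = 4^n + 5^n.

Base case: h_1 = 9, and 4^1 + 5^1 = 4 + 5 = 9.
Assume h_r = 4^r + 5^r for some r ≥ 1.
Then h_{r+1} = 4h_r + 5^r = 4·(4^r + 5^r) + 5^r = 4^{r+1} + 4·5^r + 5^r = 4^{r+1} + 5·5^r = 4^{r+1} + 5^{r+1}.
Hence h_n = 4^n + 5^n for every n ≥ 1, by induction.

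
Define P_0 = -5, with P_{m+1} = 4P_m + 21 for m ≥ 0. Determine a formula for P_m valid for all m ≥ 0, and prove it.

Claim: P_m = 2·4^m − 7.

Base case: P_0 = -5, and 2·4^0 − 7 = 2 − 7 = -5.
Assume P_r = 2·4^r − 7 for some r ≥ 0.
Then P_{r+1} = 4P_r + 21 = 4·(2·4^r − 7) + 21 = 8·4^r − 28 + 21 = 2·4^{r+1} − 7.
This completes the inductive step, so P_m = 2·4^m − 7 for all m ≥ 0.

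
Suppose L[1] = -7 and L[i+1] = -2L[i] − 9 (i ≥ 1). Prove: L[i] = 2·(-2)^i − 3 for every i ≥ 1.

Base case: L[1] = -7, and 2·(-2)^1 − 3 = -4 − 3 = -7.
Assume L[k] = 2·(-2)^k − 3 for some k ≥ 1.
Then L[k+1] = -2L[k] − 9 = -2·(2·(-2)^k − 3) − 9 = -4·(-2)^k + 6 − 9 = 2·(-2)^{k+1} − 3.
So the formula holds for k+1, and by induction L[i] = 2·(-2)^i − 3 for all i ≥ 1.

L[i] = 2·(-2)^i − 3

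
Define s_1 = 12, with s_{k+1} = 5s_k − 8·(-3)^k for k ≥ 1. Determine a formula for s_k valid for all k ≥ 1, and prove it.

Claim: s_k = 3·5^k + (-3)^k.

Base case: s_1 = 12, and 3·5^1 + (-3)^1 = 15 − 3 = 12.
Assume s_m = 3·5^m + (-3)^m for some m ≥ 1.
Then s_{m+1} = 5s_m − 8·(-3)^m = 5·(3·5^m + (-3)^m) − 8·(-3)^m = 3·5^{m+1} + 5·(-3)^m − 8·(-3)^m = 3·5^{m+1} − 3·(-3)^m = 3·5^{m+1} + (-3)^{m+1}.
By induction, s_k = 3·5^k + (-3)^k for all k ≥ 1.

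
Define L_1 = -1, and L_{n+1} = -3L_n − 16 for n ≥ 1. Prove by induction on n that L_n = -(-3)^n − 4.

Base case: L_1 = -1, and -(-3)^1 − 4 = 3 − 4 = -1.
Assume L_m = -(-3)^m − 4 for some m ≥ 1.
Then L_{m+1} = -3L_m − 16 = -3·(-(-3)^m − 4) − 16 = 3·(-3)^m + 12 − 16 = -(-3)^{m+1} − 4.
So the formula holds for m+1, and by induction L_n = -(-3)^n − 4 for all n ≥ 1.

L_n = -(-3)^n − 4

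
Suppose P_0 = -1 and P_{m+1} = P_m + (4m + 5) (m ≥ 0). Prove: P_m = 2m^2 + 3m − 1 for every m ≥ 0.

Base case: P_0 = -1, and 2·0^2 + 3·0 − 1 = -1.
Assume P_j = 2j^2 + 3j − 1.
Then P_{j+1} = P_j + (4j + 5) = (2j^2 + 3j − 1) + (4j + 5) = 2j^2 + 7j + 4,
and 2·(j+1)^2 + 3·(j+1) − 1 = 2j^2 + 7j + 4.
Hence P_m = 2m^2 + 3m − 1 for every m ≥ 0, by induction.

P_m = 2m^2 + 3m − 1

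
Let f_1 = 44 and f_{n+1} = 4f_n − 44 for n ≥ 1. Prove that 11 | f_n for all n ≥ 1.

Base case: f_1 = 44 = 11·4, so 11 | f_1.
Assume 11 | f_k, so f_k = 11t for some integer t.
Then f_{k+1} = 4f_k − 44 = 4·(11t) − 44 = 11(4t − 4), so 11 | f_{k+1}.
So the property holds for k+1, and by induction 11 | f_n for all n ≥ 1.

11 | f_n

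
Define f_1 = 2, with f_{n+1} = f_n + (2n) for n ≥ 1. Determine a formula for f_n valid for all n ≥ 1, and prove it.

Claim: f_n = n^2 − n + 2.

Base case: f_1 = 2, and 1^2 − 1 + 2 = 2.
Assume f_j = j^2 − j + 2.
Then f_{j+1} = f_j + (2j) = (j^2 − j + 2) + (2j) = j^2 + j + 2,
and (j+1)^2 − (j+1) + 2 = j^2 + j + 2.
This completes the inductive step, so f_n = n^2 − n + 2 for all n ≥ 1.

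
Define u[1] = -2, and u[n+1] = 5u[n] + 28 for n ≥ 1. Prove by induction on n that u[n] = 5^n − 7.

Base case: u[1] = -2, and 5^1 − 7 = 5 − 7 = -2.
Assume u[j] = 5^j − 7 for some j ≥ 1.
Then u[j+1] = 5u[j] + 28 = 5·(5^j − 7) + 28 = 5^{j+1} − 35 + 28 = 5^{j+1} − 7.
By induction, u[n] = 5^n − 7 for all n ≥ 1.

u[n] = 5^n − 7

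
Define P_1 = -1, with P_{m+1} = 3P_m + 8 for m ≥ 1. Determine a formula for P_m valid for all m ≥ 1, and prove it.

Claim: P_m = 3^m − 4.

Base case: P_1 = -1, and 3^1 − 4 = 3 − 4 = -1.
Assume P_r = 3^r − 4 for some r ≥ 1.
Then P_{r+1} = 3P_r + 8 = 3·(3^r − 4) + 8 = 3^{r+1} − 12 + 8 = 3^{r+1} − 4.
So the formula holds for r+1, and by induction P_m = 3^m − 4 for all m ≥ 1.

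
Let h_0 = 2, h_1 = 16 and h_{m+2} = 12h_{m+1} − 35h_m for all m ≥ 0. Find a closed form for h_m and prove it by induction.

Claim: h_m = 3·7^m − 5^m.

Base cases: h_0 = 2 and 3·7^0 − 5^0 = 2; h_1 = 16 and 3·7^1 − 5^1 = 16.
Assume h_j = 3·7^j − 5^j for all 0 ≤ j ≤ k, where k ≥ 1.
Then h_{k+1} = 12h_k − 35h_{k−1} = 12·(3·7^k − 5^k) − 35·(3·7^{k−1} − 5^{k−1}) = 3·(12·7 − 35)7^{k−1} − (12·5 − 35)5^{k−1} = 147·7^{k−1} − 25·5^{k−1} = 3·7^{k+1} − 5^{k+1}.
This completes the inductive step, so h_m = 3·7^m − 5^m for all m ≥ 0.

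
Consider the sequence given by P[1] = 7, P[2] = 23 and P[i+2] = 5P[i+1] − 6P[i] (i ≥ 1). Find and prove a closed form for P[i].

Claim: P[i] = 3·3^i − 2^i.

Base cases: P[1] = 7 and 3·3^1 − 2^1 = 7; P[2] = 23 and 3·3^2 − 2^2 = 23.
Assume P[j] = 3·3^j − 2^j for all 1 ≤ j ≤ k, where k ≥ 2.
Then P[k+1] = 5P[k] − 6P[k−1] = 5·(3·3^k − 2^k) − 6·(3·3^{k−1} − 2^{k−1}) = 3·(5·3 − 6)3^{k−1} − (5·2 − 6)2^{k−1} = 27·3^{k−1} − 4·2^{k−1} = 3·3^{k+1} − 2^{k+1}.
By strong induction, P[i] = 3·3^i − 2^i for all i ≥ 1.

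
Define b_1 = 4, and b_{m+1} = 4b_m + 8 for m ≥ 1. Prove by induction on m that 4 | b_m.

Base case: b_1 = 4 = 4·1, so 4 | b_1.
Assume 4 | b_k, so b_k = 4t for some integer t.
Then b_{k+1} = 4b_k + 8 = 4·(4t) + 8 = 4(4t + 2), so 4 | b_{k+1}.
This completes the inductive step, so 4 | b_m for all m ≥ 1.

4 | b_m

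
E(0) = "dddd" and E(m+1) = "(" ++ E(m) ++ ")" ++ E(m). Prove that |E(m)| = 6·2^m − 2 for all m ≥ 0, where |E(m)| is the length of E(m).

Base case: |E(0)| = 4, and 6·2^0 − 2 = 4.
Assume |E(k)| = 6·2^k − 2.
Then |E(k+1)| = 1 + |E(k)| + 1 + |E(k)| = 2|E(k)| + 2 = 2(6·2^k − 2) + 2 = 6·2^{k+1} − 4 + 2 = 6·2^{k+1} − 2.
Hence |E(m)| = 6·2^m − 2 for every m ≥ 0, by induction.

|E(m)| = 6·2^m − 2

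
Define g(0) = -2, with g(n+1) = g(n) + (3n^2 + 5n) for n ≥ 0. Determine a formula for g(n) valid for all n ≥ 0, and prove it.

Claim: g(n) = n^3 + n^2 − 2n − 2.

Base case: g(0) = -2, and 0^3 + 0^2 − 2·0 − 2 = -2.
Assume g(k) = k^3 + k^2 − 2k − 2.
Then g(k+1) = g(k) + (3k^2 + 5k) = (k^3 + k^2 − 2k − 2) + (3k^2 + 5k) = k^3 + 4k^2 + 3k − 2,
and (k+1)^3 + (k+1)^2 − 2·(k+1) − 2 = k^3 + 4k^2 + 3k − 2.
This completes the inductive step, so g(n) = n^3 + n^2 − 2n − 2 for all n ≥ 0.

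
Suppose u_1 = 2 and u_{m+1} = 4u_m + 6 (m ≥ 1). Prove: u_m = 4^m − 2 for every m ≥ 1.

Base case: u_1 = 2, and 4^1 − 2 = 4 − 2 = 2.
Assume u_r = 4^r − 2 for some r ≥ 1.
Then u_{r+1} = 4u_r + 6 = 4·(4^r − 2) + 6 = 4^{r+1} − 8 + 6 = 4^{r+1} − 2.
So the formula holds for r+1, and by induction u_m = 4^m − 2 for all m ≥ 1.

u_m = 4^m − 2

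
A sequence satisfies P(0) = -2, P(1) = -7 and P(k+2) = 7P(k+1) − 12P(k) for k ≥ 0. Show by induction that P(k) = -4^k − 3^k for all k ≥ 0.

Base cases: P(0) = -2 and -4^0 − 3^0 = -2; P(1) = -7 and -4^1 − 3^1 = -7.
Assume P(j) = -4^j − 3^j for all 0 ≤ j ≤ m, where m ≥ 1.
Then P(m+1) = 7P(m) − 12P(m−1) = 7·(-4^m − 3^m) − 12·(-4^{m−1} − 3^{m−1}) = -(7·4 − 12)4^{m−1} − (7·3 − 12)3^{m−1} = -16·4^{m−1} − 9·3^{m−1} = -4^{m+1} − 3^{m+1}.
So the formula holds for m+1, and by strong induction P(k) = -4^k − 3^k for all k ≥ 0.

P(k) = -4^k − 3^k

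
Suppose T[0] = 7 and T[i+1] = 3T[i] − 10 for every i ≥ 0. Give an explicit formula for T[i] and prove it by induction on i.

Claim: T[i] = 2·3^i + 5.

Base case: T[0] = 7, and 2·3^0 + 5 = 2 + 5 = 7.
Assume T[j] = 2·3^j + 5 for some j ≥ 0.
Then T[j+1] = 3T[j] − 10 = 3·(2·3^j + 5) − 10 = 6·3^j + 15 − 10 = 2·3^{j+1} + 5.
This completes the inductive step, so T[i] = 2·3^i + 5 for all i ≥ 0.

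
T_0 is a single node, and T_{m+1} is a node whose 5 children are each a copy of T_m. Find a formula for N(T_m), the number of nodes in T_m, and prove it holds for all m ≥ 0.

Claim: N(T_m) = (5^{m+1} − 1)/4.

Base case: N(T_0) = 1, and (5^{0+1} − 1)/4 = 1.
Assume N(T_k) = (5^{k+1} − 1)/4.
Then N(T_{k+1}) = 1 + 5N(T_k) = 1 + 5·(5^{k+1} − 1)/4 = 1 + (5^{k+2} − 5)/4 = (4 + 5^{k+2} − 5)/4 = (5^{k+2} − 1)/4.
Hence N(T_m) = (5^{m+1} − 1)/4 for every m ≥ 0, by induction.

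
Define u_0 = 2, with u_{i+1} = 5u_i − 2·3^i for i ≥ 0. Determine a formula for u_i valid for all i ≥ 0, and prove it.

Claim: u_i = 5^i + 3^i.

Base case: u_0 = 2, and 5^0 + 3^0 = 1 + 1 = 2.
Assume u_j = 5^j + 3^j for some j ≥ 0.
Then u_{j+1} = 5u_j − 2·3^j = 5·(5^j + 3^j) − 2·3^j = 5^{j+1} + 5·3^j − 2·3^j = 5^{j+1} + 3·3^j = 5^{j+1} + 3^{j+1}.
So the formula holds for j+1, and by induction u_i = 5^i + 3^i for all i ≥ 0.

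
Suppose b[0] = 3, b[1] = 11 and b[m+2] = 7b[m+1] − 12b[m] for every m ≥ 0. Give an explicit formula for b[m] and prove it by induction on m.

Claim: b[m] = 2·4^m + 3^m.

Base cases: b[0] = 3 and 2·4^0 + 3^0 = 3; b[1] = 11 and 2·4^1 + 3^1 = 11.
Assume b[j] = 2·4^j + 3^j for all 0 ≤ j ≤ k, where k ≥ 1.
Then b[k+1] = 7b[k] − 12b[k−1] = 7·(2·4^k + 3^k) − 12·(2·4^{k−1} + 3^{k−1}) = 2·(7·4 − 12)4^{k−1} + (7·3 − 12)3^{k−1} = 32·4^{k−1} + 9·3^{k−1} = 2·4^{k+1} + 3^{k+1}.
By strong induction, b[m] = 2·4^m + 3^m for all m ≥ 0.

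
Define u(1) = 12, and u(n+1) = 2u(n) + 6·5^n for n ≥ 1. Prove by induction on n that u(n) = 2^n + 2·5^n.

Base case: u(1) = 12, and 2^1 + 2·5^1 = 2 + 10 = 12.
Assume u(j) = 2^j + 2·5^j for some j ≥ 1.
Then u(j+1) = 2u(j) + 6·5^j = 2·(2^j + 2·5^j) + 6·5^j = 2^{j+1} + 4·5^j + 6·5^j = 2^{j+1} + 10·5^j = 2^{j+1} + 2·5^{j+1}.
Hence u(n) = 2^n + 2·5^n for every n ≥ 1, by induction.

u(n) = 2^n + 2·5^n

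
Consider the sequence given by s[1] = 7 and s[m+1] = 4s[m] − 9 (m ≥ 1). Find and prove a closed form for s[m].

Claim: s[m] = 4^m + 3.

Base case: s[1] = 7, and 4^1 + 3 = 4 + 3 = 7.
Assume s[k] = 4^k + 3 for some k ≥ 1.
Then s[k+1] = 4s[k] − 9 = 4·(4^k + 3) − 9 = 4^{k+1} + 12 − 9 = 4^{k+1} + 3.
Hence s[m] = 4^m + 3 for every m ≥ 1, by induction.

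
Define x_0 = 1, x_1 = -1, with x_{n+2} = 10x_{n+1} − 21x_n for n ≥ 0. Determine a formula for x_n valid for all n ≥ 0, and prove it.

Claim: x_n = -7^n + 2·3^n.

Base cases: x_0 = 1 and -7^0 + 2·3^0 = 1; x_1 = -1 and -7^1 + 2·3^1 = -1.
Assume x_j = -7^j + 2·3^j for all 0 ≤ j ≤ m, where m ≥ 1.
Then x_{m+1} = 10x_m − 21x_{m−1} = 10·(-7^m + 2·3^m) − 21·(-7^{m−1} + 2·3^{m−1}) = -(10·7 − 21)7^{m−1} + 2·(10·3 − 21)3^{m−1} = -49·7^{m−1} + 18·3^{m−1} = -7^{m+1} + 2·3^{m+1}.
Hence x_n = -7^n + 2·3^n for every n ≥ 0, by strong induction.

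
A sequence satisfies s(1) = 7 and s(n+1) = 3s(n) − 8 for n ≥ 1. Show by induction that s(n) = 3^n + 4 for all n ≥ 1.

Base case: s(1) = 7, and 3^1 + 4 = 3 + 4 = 7.
Assume s(k) = 3^k + 4 for some k ≥ 1.
Then s(k+1) = 3s(k) − 8 = 3·(3^k + 4) − 8 = 3^{k+1} + 12 − 8 = 3^{k+1} + 4.
So the formula holds for k+1, and by induction s(n) = 3^n + 4 for all n ≥ 1.

s(n) = 3^n + 4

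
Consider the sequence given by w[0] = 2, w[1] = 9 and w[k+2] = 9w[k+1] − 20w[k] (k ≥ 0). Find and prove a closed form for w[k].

Claim: w[k] = 4^k + 5^k.

Base cases: w[0] = 2 and 4^0 + 5^0 = 2; w[1] = 9 and 4^1 + 5^1 = 9.
Assume w[i] = 4^i + 5^i for all 0 ≤ i ≤ j, where j ≥ 1.
Then w[j+1] = 9w[j] − 20w[j−1] = 9·(4^j + 5^j) − 20·(4^{j−1} + 5^{j−1}) = (9·4 − 20)4^{j−1} + (9·5 − 20)5^{j−1} = 16·4^{j−1} + 25·5^{j−1} = 4^{j+1} + 5^{j+1}.
This completes the inductive step, so w[k] = 4^k + 5^k for all k ≥ 0.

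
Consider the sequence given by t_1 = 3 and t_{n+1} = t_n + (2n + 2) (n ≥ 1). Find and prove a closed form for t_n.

Claim: t_n = n^2 + n + 1.

Base case: t_1 = 3, and 1^2 + 1 + 1 = 3.
Assume t_j = j^2 + j + 1.
Then t_{j+1} = t_j + (2j + 2) = (j^2 + j + 1) + (2j + 2) = j^2 + 3j + 3,
and (j+1)^2 + (j+1) + 1 = j^2 + 3j + 3.
This completes the inductive step, so t_n = n^2 + n + 1 for all n ≥ 1.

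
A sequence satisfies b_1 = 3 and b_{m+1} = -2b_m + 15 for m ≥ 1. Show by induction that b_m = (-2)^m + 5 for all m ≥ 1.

Base case: b_1 = 3, and (-2)^1 + 5 = -2 + 5 = 3.
Assume b_j = (-2)^j + 5 for some j ≥ 1.
Then b_{j+1} = -2b_j + 15 = -2·((-2)^j + 5) + 15 = -2·(-2)^j − 10 + 15 = (-2)^{j+1} + 5.
So the formula holds for j+1, and by induction b_m = (-2)^m + 5 for all m ≥ 1.

b_m = (-2)^m + 5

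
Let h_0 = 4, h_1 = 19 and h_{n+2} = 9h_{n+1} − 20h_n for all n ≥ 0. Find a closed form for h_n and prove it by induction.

Claim: h_n = 3·5^n + 4^n.

Base cases: h_0 = 4 and 3·5^0 + 4^0 = 4; h_1 = 19 and 3·5^1 + 4^1 = 19.
Assume h_j = 3·5^j + 4^j for all 0 ≤ j ≤ k, where k ≥ 1.
Then h_{k+1} = 9h_k − 20h_{k−1} = 9·(3·5^k + 4^k) − 20·(3·5^{k−1} + 4^{k−1}) = 3·(9·5 − 20)5^{k−1} + (9·4 − 20)4^{k−1} = 75·5^{k−1} + 16·4^{k−1} = 3·5^{k+1} + 4^{k+1}.
This completes the inductive step, so h_n = 3·5^n + 4^n for all n ≥ 0.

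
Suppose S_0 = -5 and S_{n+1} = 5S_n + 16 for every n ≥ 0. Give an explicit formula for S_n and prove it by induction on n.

Claim: S_n = -5^n − 4.

Base case: S_0 = -5, and -5^0 − 4 = -1 − 4 = -5.
Assume S_r = -5^r − 4 for some r ≥ 0.
Then S_{r+1} = 5S_r + 16 = 5·(-5^r − 4) + 16 = -5^{r+1} − 20 + 16 = -5^{r+1} − 4.
So the formula holds for r+1, and by induction S_n = -5^n − 4 for all n ≥ 0.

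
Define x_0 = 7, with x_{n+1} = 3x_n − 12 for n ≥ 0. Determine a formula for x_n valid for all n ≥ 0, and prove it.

Claim: x_n = 3^n + 6.

Base case: x_0 = 7, and 3^0 + 6 = 1 + 6 = 7.
Assume x_k = 3^k + 6 for some k ≥ 0.
Then x_{k+1} = 3x_k − 12 = 3·(3^k + 6) − 12 = 3^{k+1} + 18 − 12 = 3^{k+1} + 6.
Hence x_n = 3^n + 6 for every n ≥ 0, by induction.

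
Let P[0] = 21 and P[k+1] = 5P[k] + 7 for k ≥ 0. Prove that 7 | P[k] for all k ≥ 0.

Base case: P[0] = 21 = 7·3, so 7 | P[0].
Assume 7 | P[r], so P[r] = 7t for some integer t.
Then P[r+1] = 5P[r] + 7 = 5·(7t) + 7 = 7(5t + 1), so 7 | P[r+1].
Hence 7 | P[k] for every k ≥ 0, by induction.

7 | P[k]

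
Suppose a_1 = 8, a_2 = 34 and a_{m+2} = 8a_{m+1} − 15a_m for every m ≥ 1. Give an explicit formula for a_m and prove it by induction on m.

Claim: a_m = 5^m + 3^m.

Base cases: a_1 = 8 and 5^1 + 3^1 = 8; a_2 = 34 and 5^2 + 3^2 = 34.
Assume a_i = 5^i + 3^i for all 1 ≤ i ≤ j, where j ≥ 2.
Then a_{j+1} = 8a_j − 15a_{j−1} = 8·(5^j + 3^j) − 15·(5^{j−1} + 3^{j−1}) = (8·5 − 15)5^{j−1} + (8·3 − 15)3^{j−1} = 25·5^{j−1} + 9·3^{j−1} = 5^{j+1} + 3^{j+1}.
Hence a_m = 5^m + 3^m for every m ≥ 1, by strong induction.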